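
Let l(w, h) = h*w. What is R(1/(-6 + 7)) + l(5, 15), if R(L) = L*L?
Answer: 76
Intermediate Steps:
R(L) = L**2
R(1/(-6 + 7)) + l(5, 15) = (1/(-6 + 7))**2 + 15*5 = (1/1)**2 + 75 = 1**2 + 75 = 1 + 75 = 76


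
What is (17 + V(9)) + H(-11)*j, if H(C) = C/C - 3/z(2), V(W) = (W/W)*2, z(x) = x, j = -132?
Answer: 85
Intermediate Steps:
V(W) = 2 (V(W) = 1*2 = 2)
H(C) = -½ (H(C) = C/C - 3/2 = 1 - 3*½ = 1 - 3/2 = -½)
(17 + V(9)) + H(-11)*j = (17 + 2) - ½*(-132) = 19 + 66 = 85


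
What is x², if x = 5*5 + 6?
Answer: 961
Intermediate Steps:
x = 31 (x = 25 + 6 = 31)
x² = 31² = 961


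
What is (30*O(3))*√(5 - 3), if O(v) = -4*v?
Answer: -360*√2 ≈ -509.12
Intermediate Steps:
(30*O(3))*√(5 - 3) = (30*(-4*3))*√(5 - 3) = (30*(-12))*√2 = -360*√2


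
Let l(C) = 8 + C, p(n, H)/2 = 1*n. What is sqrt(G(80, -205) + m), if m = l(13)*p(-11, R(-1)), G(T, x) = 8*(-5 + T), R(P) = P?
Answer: sqrt(138) ≈ 11.747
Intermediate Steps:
p(n, H) = 2*n (p(n, H) = 2*(1*n) = 2*n)
G(T, x) = -40 + 8*T
m = -462 (m = (8 + 13)*(2*(-11)) = 21*(-22) = -462)
sqrt(G(80, -205) + m) = sqrt((-40 + 8*80) - 462) = sqrt((-40 + 640) - 462) = sqrt(600 - 462) = sqrt(138)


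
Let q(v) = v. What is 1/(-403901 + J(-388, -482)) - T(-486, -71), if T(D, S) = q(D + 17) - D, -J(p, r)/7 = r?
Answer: -6808960/400527 ≈ -17.000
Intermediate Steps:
J(p, r) = -7*r
T(D, S) = 17 (T(D, S) = (D + 17) - D = (17 + D) - D = 17)
1/(-403901 + J(-388, -482)) - T(-486, -71) = 1/(-403901 - 7*(-482)) - 1*17 = 1/(-403901 + 3374) - 17 = 1/(-400527) - 17 = -1/400527 - 17 = -6808960/400527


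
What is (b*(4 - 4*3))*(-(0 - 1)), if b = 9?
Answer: -72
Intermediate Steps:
(b*(4 - 4*3))*(-(0 - 1)) = (9*(4 - 4*3))*(-(0 - 1)) = (9*(4 - 12))*(-1*(-1)) = (9*(-8))*1 = -72*1 = -72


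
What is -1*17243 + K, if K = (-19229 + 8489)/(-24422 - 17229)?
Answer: -718177453/41651 ≈ -17243.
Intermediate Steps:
K = 10740/41651 (K = -10740/(-41651) = -10740*(-1/41651) = 10740/41651 ≈ 0.25786)
-1*17243 + K = -1*17243 + 10740/41651 = -17243 + 10740/41651 = -718177453/41651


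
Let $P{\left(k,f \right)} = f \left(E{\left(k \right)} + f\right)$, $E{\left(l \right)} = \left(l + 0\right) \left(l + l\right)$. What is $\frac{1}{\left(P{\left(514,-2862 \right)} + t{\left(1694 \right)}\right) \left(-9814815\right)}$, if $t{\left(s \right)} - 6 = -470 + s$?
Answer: $\frac{1}{14762125906308450} \approx 6.7741 \cdot 10^{-17}$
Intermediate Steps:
$E{\left(l \right)} = 2 l^{2}$ ($E{\left(l \right)} = l 2 l = 2 l^{2}$)
$t{\left(s \right)} = -464 + s$ ($t{\left(s \right)} = 6 + \left(-470 + s\right) = -464 + s$)
$P{\left(k,f \right)} = f \left(f + 2 k^{2}\right)$ ($P{\left(k,f \right)} = f \left(2 k^{2} + f\right) = f \left(f + 2 k^{2}\right)$)
$\frac{1}{\left(P{\left(514,-2862 \right)} + t{\left(1694 \right)}\right) \left(-9814815\right)} = \frac{1}{\left(- 2862 \left(-2862 + 2 \cdot 514^{2}\right) + \left(-464 + 1694\right)\right) \left(-9814815\right)} = \frac{1}{- 2862 \left(-2862 + 2 \cdot 264196\right) + 1230} \left(- \frac{1}{9814815}\right) = \frac{1}{- 2862 \left(-2862 + 528392\right) + 1230} \left(- \frac{1}{9814815}\right) = \frac{1}{\left(-2862\right) 525530 + 1230} \left(- \frac{1}{9814815}\right) = \frac{1}{-1504066860 + 1230} \left(- \frac{1}{9814815}\right) = \frac{1}{-1504065630} \left(- \frac{1}{9814815}\right) = \left(- \frac{1}{1504065630}\right) \left(- \frac{1}{9814815}\right) = \frac{1}{14762125906308450}$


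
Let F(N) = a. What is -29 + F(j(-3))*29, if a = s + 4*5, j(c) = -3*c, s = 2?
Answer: 609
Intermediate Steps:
a = 22 (a = 2 + 4*5 = 2 + 20 = 22)
F(N) = 22
-29 + F(j(-3))*29 = -29 + 22*29 = -29 + 638 = 609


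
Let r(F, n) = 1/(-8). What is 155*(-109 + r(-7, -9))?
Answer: -135315/8 ≈ -16914.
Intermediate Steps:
r(F, n) = -1/8
155*(-109 + r(-7, -9)) = 155*(-109 - 1/8) = 155*(-873/8) = -135315/8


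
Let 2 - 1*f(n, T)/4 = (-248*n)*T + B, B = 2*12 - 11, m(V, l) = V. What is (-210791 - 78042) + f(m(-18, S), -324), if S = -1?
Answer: 5496467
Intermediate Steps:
B = 13 (B = 24 - 11 = 13)
f(n, T) = -44 + 992*T*n (f(n, T) = 8 - 4*((-248*n)*T + 13) = 8 - 4*(-248*T*n + 13) = 8 - 4*(13 - 248*T*n) = 8 + (-52 + 992*T*n) = -44 + 992*T*n)
(-210791 - 78042) + f(m(-18, S), -324) = (-210791 - 78042) + (-44 + 992*(-324)*(-18)) = -288833 + (-44 + 5785344) = -288833 + 5785300 = 5496467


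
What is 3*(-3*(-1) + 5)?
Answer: 24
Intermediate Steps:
3*(-3*(-1) + 5) = 3*(3 + 5) = 3*8 = 24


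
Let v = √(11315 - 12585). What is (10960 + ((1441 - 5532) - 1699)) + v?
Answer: 5170 + I*√1270 ≈ 5170.0 + 35.637*I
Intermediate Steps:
v = I*√1270 (v = √(-1270) = I*√1270 ≈ 35.637*I)
(10960 + ((1441 - 5532) - 1699)) + v = (10960 + ((1441 - 5532) - 1699)) + I*√1270 = (10960 + (-4091 - 1699)) + I*√1270 = (10960 - 5790) + I*√1270 = 5170 + I*√1270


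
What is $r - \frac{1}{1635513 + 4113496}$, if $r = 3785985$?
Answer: $\frac{21765661838864}{5749009} \approx 3.786 \cdot 10^{6}$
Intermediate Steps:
$r - \frac{1}{1635513 + 4113496} = 3785985 - \frac{1}{1635513 + 4113496} = 3785985 - \frac{1}{5749009} = \frac{21765661838864}{5749009}$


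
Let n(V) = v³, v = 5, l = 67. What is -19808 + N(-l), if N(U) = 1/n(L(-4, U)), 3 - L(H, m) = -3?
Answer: -2475999/125 ≈ -19808.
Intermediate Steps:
L(H, m) = 6 (L(H, m) = 3 - 1*(-3) = 3 + 3 = 6)
n(V) = 125 (n(V) = 5³ = 125)
N(U) = 1/125
-19808 + N(-l) = -19808 + 1/125 = -2475999/125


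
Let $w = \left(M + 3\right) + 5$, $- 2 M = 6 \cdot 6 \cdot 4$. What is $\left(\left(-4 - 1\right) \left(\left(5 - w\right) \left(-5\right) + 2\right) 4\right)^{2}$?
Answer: $47059600$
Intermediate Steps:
$M = -72$ ($M = - \frac{6 \cdot 6 \cdot 4}{2} = - \frac{36 \cdot 4}{2} = \left(- \frac{1}{2}\right) 144 = -72$)
$w = -64$ ($w = \left(-72 + 3\right) + 5 = -69 + 5 = -64$)
$\left(\left(-4 - 1\right) \left(\left(5 - w\right) \left(-5\right) + 2\right) 4\right)^{2} = \left(\left(-4 - 1\right) \left(\left(5 - -64\right) \left(-5\right) + 2\right) 4\right)^{2} = \left(\left(-4 - 1\right) \left(\left(5 + 64\right) \left(-5\right) + 2\right) 4\right)^{2} = \left(- 5 \left(69 \left(-5\right) + 2\right) 4\right)^{2} = \left(- 5 \left(-345 + 2\right) 4\right)^{2} = \left(\left(-5\right) \left(-343\right) 4\right)^{2} = \left(1715 \cdot 4\right)^{2} = 6860^{2} = 47059600$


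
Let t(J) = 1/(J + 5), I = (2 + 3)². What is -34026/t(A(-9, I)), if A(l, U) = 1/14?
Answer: -1207923/7 ≈ -1.7256e+5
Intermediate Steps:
I = 25 (I = 5² = 25)
A(l, U) = 1/14 (A(l, U) = 1*(1/14) = 1/14)
t(J) = 1/(5 + J)
-34026/t(A(-9, I)) = -34026/(1/(5 + 1/14)) = -34026/(1/(71/14)) = -34026/14/71 = -34026*71/14 = -1207923/7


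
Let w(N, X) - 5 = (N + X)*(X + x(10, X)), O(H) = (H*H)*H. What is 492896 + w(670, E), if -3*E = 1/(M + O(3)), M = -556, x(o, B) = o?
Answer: 1258280670130/2518569 ≈ 4.9960e+5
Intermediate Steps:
O(H) = H³ (O(H) = H²*H = H³)
E = 1/1587 (E = -1/(3*(-556 + 3³)) = -1/(3*(-556 + 27)) = -⅓/(-529) = -⅓*(-1/529) = 1/1587 ≈ 0.00063012)
w(N, X) = 5 + (10 + X)*(N + X) (w(N, X) = 5 + (N + X)*(X + 10) = 5 + (N + X)*(10 + X) = 5 + (10 + X)*(N + X))
492896 + w(670, E) = 492896 + (5 + (1/1587)² + 10*670 + 10*(1/1587) + 670*(1/1587)) = 492896 + (5 + 1/2518569 + 6700 + 10/1587 + 670/1587) = 492896 + 16888084306/2518569 = 1258280670130/2518569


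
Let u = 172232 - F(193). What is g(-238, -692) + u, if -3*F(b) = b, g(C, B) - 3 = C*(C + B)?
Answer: 1180918/3 ≈ 3.9364e+5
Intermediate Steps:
g(C, B) = 3 + C*(B + C) (g(C, B) = 3 + C*(C + B) = 3 + C*(B + C))
F(b) = -b/3
u = 516889/3 (u = 172232 - (-1)*193/3 = 172232 - 1*(-193/3) = 172232 + 193/3 = 516889/3 ≈ 1.7230e+5)
g(-238, -692) + u = (3 + (-238)² - 692*(-238)) + 516889/3 = (3 + 56644 + 164696) + 516889/3 = 221343 + 516889/3 = 1180918/3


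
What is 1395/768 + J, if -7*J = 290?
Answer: -70985/1792 ≈ -39.612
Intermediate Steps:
J = -290/7 (J = -⅐*290 = -290/7 ≈ -41.429)
1395/768 + J = 1395/768 - 290/7 = 1395*(1/768) - 290/7 = 465/256 - 290/7 = -70985/1792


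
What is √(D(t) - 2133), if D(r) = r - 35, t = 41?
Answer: I*√2127 ≈ 46.119*I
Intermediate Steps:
D(r) = -35 + r
√(D(t) - 2133) = √((-35 + 41) - 2133) = √(6 - 2133) = √(-2127) = I*√2127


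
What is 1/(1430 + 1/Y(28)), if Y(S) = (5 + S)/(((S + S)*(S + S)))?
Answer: 33/50326 ≈ 0.00065572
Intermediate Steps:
Y(S) = (5 + S)/(4*S²) (Y(S) = (5 + S)/(((2*S)*(2*S))) = (5 + S)/((4*S²)) = (5 + S)*(1/(4*S²)) = (5 + S)/(4*S²))
1/(1430 + 1/Y(28)) = 1/(1430 + 1/((¼)*(5 + 28)/28²)) = 1/(1430 + 1/((¼)*(1/784)*33)) = 1/(1430 + 1/(33/3136)) = 1/(1430 + 3136/33) = 1/(50326/33) = 33/50326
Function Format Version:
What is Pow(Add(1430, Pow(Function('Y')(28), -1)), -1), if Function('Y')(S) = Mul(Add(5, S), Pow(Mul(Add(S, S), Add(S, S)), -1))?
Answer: Rational(33, 50326) ≈ 0.00065572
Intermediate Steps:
Function('Y')(S) = Mul(Rational(1, 4), Pow(S, -2), Add(5, S)) (Function('Y')(S) = Mul(Add(5, S), Pow(Mul(Mul(2, S), Mul(2, S)), -1)) = Mul(Add(5, S), Pow(Mul(4, Pow(S, 2)), -1)) = Mul(Add(5, S), Mul(Rational(1, 4), Pow(S, -2))) = Mul(Rational(1, 4), Pow(S, -2), Add(5, S)))
Pow(Add(1430, Pow(Function('Y')(28), -1)), -1) = Pow(Add(1430, Pow(Mul(Rational(1, 4), Pow(28, -2), Add(5, 28)), -1)), -1) = Pow(Add(1430, Pow(Mul(Rational(1, 4), Rational(1, 784), 33), -1)), -1) = Pow(Add(1430, Pow(Rational(33, 3136), -1)), -1) = Pow(Add(1430, Rational(3136, 33)), -1) = Pow(Rational(50326, 33), -1) = Rational(33, 50326)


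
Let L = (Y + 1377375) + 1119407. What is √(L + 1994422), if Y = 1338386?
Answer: √5829590 ≈ 2414.5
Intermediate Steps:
L = 3835168 (L = (1338386 + 1377375) + 1119407 = 2715761 + 1119407 = 3835168)
√(L + 1994422) = √(3835168 + 1994422) = √5829590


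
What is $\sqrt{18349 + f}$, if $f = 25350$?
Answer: $\sqrt{43699} \approx 209.04$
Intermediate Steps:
$\sqrt{18349 + f} = \sqrt{18349 + 25350} = \sqrt{43699}$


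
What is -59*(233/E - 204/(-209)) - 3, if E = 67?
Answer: -3721544/14003 ≈ -265.77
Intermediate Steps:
-59*(233/E - 204/(-209)) - 3 = -59*(233/67 - 204/(-209)) - 3 = -59*(233*(1/67) - 204*(-1/209)) - 3 = -59*(233/67 + 204/209) - 3 = -59*62365/14003 - 3 = -3679535/14003 - 3 = -3721544/14003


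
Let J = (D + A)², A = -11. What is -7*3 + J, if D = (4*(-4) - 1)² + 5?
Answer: 80068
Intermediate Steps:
D = 294 (D = (-16 - 1)² + 5 = (-17)² + 5 = 289 + 5 = 294)
J = 80089 (J = (294 - 11)² = 283² = 80089)
-7*3 + J = -7*3 + 80089 = -21 + 80089 = 80068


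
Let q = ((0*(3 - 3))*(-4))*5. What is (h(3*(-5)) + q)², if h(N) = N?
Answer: 225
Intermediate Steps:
q = 0 (q = ((0*0)*(-4))*5 = (0*(-4))*5 = 0*5 = 0)
(h(3*(-5)) + q)² = (3*(-5) + 0)² = (-15 + 0)² = (-15)² = 225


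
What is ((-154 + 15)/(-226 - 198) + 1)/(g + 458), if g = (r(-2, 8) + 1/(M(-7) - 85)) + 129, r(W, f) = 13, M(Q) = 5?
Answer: 5630/2543947 ≈ 0.0022131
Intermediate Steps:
g = 11359/80 (g = (13 + 1/(5 - 85)) + 129 = (13 + 1/(-80)) + 129 = (13 - 1/80) + 129 = 1039/80 + 129 = 11359/80 ≈ 141.99)
((-154 + 15)/(-226 - 198) + 1)/(g + 458) = ((-154 + 15)/(-226 - 198) + 1)/(11359/80 + 458) = (-139/(-424) + 1)/(47999/80) = (-139*(-1/424) + 1)*(80/47999) = (139/424 + 1)*(80/47999) = (563/424)*(80/47999) = 5630/2543947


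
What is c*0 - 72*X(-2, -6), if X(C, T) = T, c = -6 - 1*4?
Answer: 432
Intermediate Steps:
c = -10 (c = -6 - 4 = -10)
c*0 - 72*X(-2, -6) = -10*0 - 72*(-6) = 0 + 432 = 432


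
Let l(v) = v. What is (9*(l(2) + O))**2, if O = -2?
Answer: 0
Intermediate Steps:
(9*(l(2) + O))**2 = (9*(2 - 2))**2 = (9*0)**2 = 0**2 = 0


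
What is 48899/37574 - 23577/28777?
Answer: 521284325/1081266998 ≈ 0.48211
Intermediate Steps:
48899/37574 - 23577/28777 = 521284325/1081266998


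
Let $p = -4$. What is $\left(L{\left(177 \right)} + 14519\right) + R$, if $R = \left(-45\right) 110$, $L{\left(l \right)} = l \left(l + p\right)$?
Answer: $40190$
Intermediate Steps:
$L{\left(l \right)} = l \left(-4 + l\right)$ ($L{\left(l \right)} = l \left(l - 4\right) = l \left(-4 + l\right)$)
$R = -4950$
$\left(L{\left(177 \right)} + 14519\right) + R = \left(177 \left(-4 + 177\right) + 14519\right) - 4950 = \left(177 \cdot 173 + 14519\right) - 4950 = \left(30621 + 14519\right) - 4950 = 45140 - 4950 = 40190$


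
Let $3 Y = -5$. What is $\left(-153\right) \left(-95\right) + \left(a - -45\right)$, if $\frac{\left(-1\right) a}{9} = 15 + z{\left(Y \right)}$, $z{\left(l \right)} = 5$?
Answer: $14400$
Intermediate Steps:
$Y = - \frac{5}{3}$ ($Y = \frac{1}{3} \left(-5\right) = - \frac{5}{3} \approx -1.6667$)
$a = -180$ ($a = - 9 \left(15 + 5\right) = \left(-9\right) 20 = -180$)
$\left(-153\right) \left(-95\right) + \left(a - -45\right) = \left(-153\right) \left(-95\right) - 135 = 14535 + \left(-180 + 45\right) = 14535 - 135 = 14400$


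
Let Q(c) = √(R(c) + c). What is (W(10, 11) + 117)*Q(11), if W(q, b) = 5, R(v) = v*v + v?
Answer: 122*√143 ≈ 1458.9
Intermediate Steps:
R(v) = v + v² (R(v) = v² + v = v + v²)
Q(c) = √(c + c*(1 + c)) (Q(c) = √(c*(1 + c) + c) = √(c + c*(1 + c)))
(W(10, 11) + 117)*Q(11) = (5 + 117)*√(11*(2 + 11)) = 122*√(11*13) = 122*√143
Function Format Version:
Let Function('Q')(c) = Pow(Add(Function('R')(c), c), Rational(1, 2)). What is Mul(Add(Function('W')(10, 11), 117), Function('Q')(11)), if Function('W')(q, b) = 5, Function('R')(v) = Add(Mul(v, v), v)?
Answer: Mul(122, Pow(143, Rational(1, 2))) ≈ 1458.9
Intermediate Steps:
Function('R')(v) = Add(v, Pow(v, 2)) (Function('R')(v) = Add(Pow(v, 2), v) = Add(v, Pow(v, 2)))
Function('Q')(c) = Pow(Add(c, Mul(c, Add(1, c))), Rational(1, 2)) (Function('Q')(c) = Pow(Add(Mul(c, Add(1, c)), c), Rational(1, 2)) = Pow(Add(c, Mul(c, Add(1, c))), Rational(1, 2)))
Mul(Add(Function('W')(10, 11), 117), Function('Q')(11)) = Mul(Add(5, 117), Pow(Mul(11, Add(2, 11)), Rational(1, 2))) = Mul(122, Pow(Mul(11, 13), Rational(1, 2))) = Mul(122, Pow(143, Rational(1, 2)))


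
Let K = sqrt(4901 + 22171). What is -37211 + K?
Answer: -37211 + 24*sqrt(47) ≈ -37046.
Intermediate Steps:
K = 24*sqrt(47) (K = sqrt(27072) = 24*sqrt(47) ≈ 164.54)
-37211 + K = -37211 + 24*sqrt(47)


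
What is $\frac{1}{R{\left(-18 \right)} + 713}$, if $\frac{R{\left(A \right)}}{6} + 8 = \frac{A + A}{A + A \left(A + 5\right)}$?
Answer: $\frac{1}{664} \approx 0.001506$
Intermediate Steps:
$R{\left(A \right)} = -48 + \frac{12 A}{A + A \left(5 + A\right)}$ ($R{\left(A \right)} = -48 + 6 \frac{A + A}{A + A \left(A + 5\right)} = -48 + 6 \frac{2 A}{A + A \left(5 + A\right)} = -48 + \frac{12 A}{A + A \left(5 + A\right)}$)
$\frac{1}{R{\left(-18 \right)} + 713} = \frac{1}{\frac{12 \left(-23 - -72\right)}{6 - 18} + 713} = \frac{1}{\frac{12 \left(-23 + 72\right)}{-12} + 713} = \frac{1}{12 \left(- \frac{1}{12}\right) 49 + 713} = \frac{1}{-49 + 713} = \frac{1}{664}$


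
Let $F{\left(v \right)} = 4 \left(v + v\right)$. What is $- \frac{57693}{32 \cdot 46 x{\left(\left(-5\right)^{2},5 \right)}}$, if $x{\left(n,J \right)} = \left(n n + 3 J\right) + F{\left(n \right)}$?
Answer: $- \frac{19231}{412160} \approx -0.046659$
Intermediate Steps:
$F{\left(v \right)} = 8 v$ ($F{\left(v \right)} = 4 \cdot 2 v = 8 v$)
$x{\left(n,J \right)} = n^{2} + 3 J + 8 n$ ($x{\left(n,J \right)} = \left(n n + 3 J\right) + 8 n = \left(n^{2} + 3 J\right) + 8 n = n^{2} + 3 J + 8 n$)
$- \frac{57693}{32 \cdot 46 x{\left(\left(-5\right)^{2},5 \right)}} = - \frac{57693}{32 \cdot 46 \left(\left(\left(-5\right)^{2}\right)^{2} + 3 \cdot 5 + 8 \left(-5\right)^{2}\right)} = - \frac{57693}{1472 \left(25^{2} + 15 + 8 \cdot 25\right)} = - \frac{57693}{1472 \left(625 + 15 + 200\right)} = - \frac{57693}{1472 \cdot 840} = - \frac{57693}{1236480} = \left(-57693\right) \frac{1}{1236480} = - \frac{19231}{412160}$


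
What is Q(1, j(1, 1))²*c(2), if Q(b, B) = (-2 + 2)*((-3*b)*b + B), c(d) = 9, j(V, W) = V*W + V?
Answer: 0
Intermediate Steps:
j(V, W) = V + V*W
Q(b, B) = 0 (Q(b, B) = 0*(-3*b² + B) = 0*(B - 3*b²) = 0)
Q(1, j(1, 1))²*c(2) = 0²*9 = 0*9 = 0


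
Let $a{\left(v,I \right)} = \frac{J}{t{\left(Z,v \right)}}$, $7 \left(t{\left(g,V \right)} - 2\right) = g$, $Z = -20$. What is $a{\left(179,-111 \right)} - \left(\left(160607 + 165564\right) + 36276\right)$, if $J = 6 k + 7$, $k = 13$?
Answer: $- \frac{2175277}{6} \approx -3.6255 \cdot 10^{5}$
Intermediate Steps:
$t{\left(g,V \right)} = 2 + \frac{g}{7}$
$J = 85$ ($J = 6 \cdot 13 + 7 = 78 + 7 = 85$)
$a{\left(v,I \right)} = - \frac{595}{6}$ ($a{\left(v,I \right)} = \frac{85}{2 + \frac{1}{7} \left(-20\right)} = \frac{85}{2 - \frac{20}{7}} = \frac{85}{- \frac{6}{7}} = 85 \left(- \frac{7}{6}\right) = - \frac{595}{6}$)
$a{\left(179,-111 \right)} - \left(\left(160607 + 165564\right) + 36276\right) = - \frac{595}{6} - \left(\left(160607 + 165564\right) + 36276\right) = - \frac{595}{6} - \left(326171 + 36276\right) = - \frac{595}{6} - 362447 = - \frac{2175277}{6}$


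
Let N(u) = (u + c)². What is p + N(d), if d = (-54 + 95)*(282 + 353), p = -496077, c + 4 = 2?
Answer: 677221012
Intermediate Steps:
c = -2 (c = -4 + 2 = -2)
d = 26035 (d = 41*635 = 26035)
N(u) = (-2 + u)² (N(u) = (u - 2)² = (-2 + u)²)
p + N(d) = -496077 + (-2 + 26035)² = -496077 + 26033² = -496077 + 677717089 = 677221012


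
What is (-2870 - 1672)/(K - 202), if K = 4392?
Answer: -2271/2095 ≈ -1.0840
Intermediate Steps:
(-2870 - 1672)/(K - 202) = (-2870 - 1672)/(4392 - 202) = -4542/4190 = -4542*1/4190 = -2271/2095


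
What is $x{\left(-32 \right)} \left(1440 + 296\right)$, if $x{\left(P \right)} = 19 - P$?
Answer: $88536$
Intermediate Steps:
$x{\left(-32 \right)} \left(1440 + 296\right) = \left(19 - -32\right) \left(1440 + 296\right) = \left(19 + 32\right) 1736 = 51 \cdot 1736 = 88536$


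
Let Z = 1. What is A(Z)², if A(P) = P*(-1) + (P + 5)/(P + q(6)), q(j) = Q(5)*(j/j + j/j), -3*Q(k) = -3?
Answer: 1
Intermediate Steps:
Q(k) = 1 (Q(k) = -⅓*(-3) = 1)
q(j) = 2 (q(j) = 1*(j/j + j/j) = 1*(1 + 1) = 1*2 = 2)
A(P) = -P + (5 + P)/(2 + P) (A(P) = P*(-1) + (P + 5)/(P + 2) = -P + (5 + P)/(2 + P))
A(Z)² = ((5 - 1*1 - 1*1²)/(2 + 1))² = ((5 - 1 - 1*1)/3)² = ((5 - 1 - 1)/3)² = ((⅓)*3)² = 1² = 1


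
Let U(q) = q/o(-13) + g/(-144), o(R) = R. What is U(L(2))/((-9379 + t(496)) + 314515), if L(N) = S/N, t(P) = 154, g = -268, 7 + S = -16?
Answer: 257/28575144 ≈ 8.9938e-6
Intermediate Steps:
S = -23 (S = -7 - 16 = -23)
L(N) = -23/N
U(q) = 67/36 - q/13 (U(q) = q/(-13) - 268/(-144) = q*(-1/13) - 268*(-1/144) = -q/13 + 67/36 = 67/36 - q/13)
U(L(2))/((-9379 + t(496)) + 314515) = (67/36 - (-23)/(13*2))/((-9379 + 154) + 314515) = (67/36 - (-23)/(13*2))/(-9225 + 314515) = (67/36 - 1/13*(-23/2))/305290 = (67/36 + 23/26)*(1/305290) = (1285/468)*(1/305290) = 257/28575144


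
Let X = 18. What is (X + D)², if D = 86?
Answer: 10816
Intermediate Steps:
(X + D)² = (18 + 86)² = 104² = 10816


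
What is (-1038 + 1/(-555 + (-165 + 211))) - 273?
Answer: -667300/509 ≈ -1311.0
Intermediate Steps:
(-1038 + 1/(-555 + (-165 + 211))) - 273 = (-1038 + 1/(-555 + 46)) - 273 = (-1038 + 1/(-509)) - 273 = (-1038 - 1/509) - 273 = -528343/509 - 273 = -667300/509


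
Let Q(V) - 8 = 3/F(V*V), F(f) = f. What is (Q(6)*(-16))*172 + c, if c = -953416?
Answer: -2926984/3 ≈ -9.7566e+5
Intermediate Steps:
Q(V) = 8 + 3/V² (Q(V) = 8 + 3/((V*V)) = 8 + 3/(V²) = 8 + 3/V²)
(Q(6)*(-16))*172 + c = ((8 + 3/6²)*(-16))*172 - 953416 = ((8 + 3*(1/36))*(-16))*172 - 953416 = ((8 + 1/12)*(-16))*172 - 953416 = ((97/12)*(-16))*172 - 953416 = -388/3*172 - 953416 = -66736/3 - 953416 = -2926984/3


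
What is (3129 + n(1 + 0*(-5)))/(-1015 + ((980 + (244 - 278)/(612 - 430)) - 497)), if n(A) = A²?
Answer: -284830/48429 ≈ -5.8814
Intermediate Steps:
(3129 + n(1 + 0*(-5)))/(-1015 + ((980 + (244 - 278)/(612 - 430)) - 497)) = (3129 + (1 + 0*(-5))²)/(-1015 + ((980 + (244 - 278)/(612 - 430)) - 497)) = (3129 + (1 + 0)²)/(-1015 + ((980 - 34/182) - 497)) = (3129 + 1²)/(-1015 + ((980 - 34*1/182) - 497)) = (3129 + 1)/(-1015 + ((980 - 17/91) - 497)) = 3130/(-1015 + (89163/91 - 497)) = 3130/(-1015 + 43936/91) = 3130/(-48429/91) = 3130*(-91/48429) = -284830/48429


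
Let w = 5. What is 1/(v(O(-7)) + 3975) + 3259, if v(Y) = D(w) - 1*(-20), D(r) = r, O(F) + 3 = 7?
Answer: 13036001/4000 ≈ 3259.0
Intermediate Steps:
O(F) = 4 (O(F) = -3 + 7 = 4)
v(Y) = 25 (v(Y) = 5 - 1*(-20) = 5 + 20 = 25)
1/(v(O(-7)) + 3975) + 3259 = 1/(25 + 3975) + 3259 = 1/4000 + 3259 = 13036001/4000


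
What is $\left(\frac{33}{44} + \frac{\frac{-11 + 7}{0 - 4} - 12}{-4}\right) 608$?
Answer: $2128$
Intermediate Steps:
$\left(\frac{33}{44} + \frac{\frac{-11 + 7}{0 - 4} - 12}{-4}\right) 608 = \left(33 \cdot \frac{1}{44} + \left(- \frac{4}{-4} - 12\right) \left(- \frac{1}{4}\right)\right) 608 = \left(\frac{3}{4} + \left(\left(-4\right) \left(- \frac{1}{4}\right) - 12\right) \left(- \frac{1}{4}\right)\right) 608 = \left(\frac{3}{4} + \left(1 - 12\right) \left(- \frac{1}{4}\right)\right) 608 = \left(\frac{3}{4} - - \frac{11}{4}\right) 608 = \left(\frac{3}{4} + \frac{11}{4}\right) 608 = \frac{7}{2} \cdot 608 = 2128$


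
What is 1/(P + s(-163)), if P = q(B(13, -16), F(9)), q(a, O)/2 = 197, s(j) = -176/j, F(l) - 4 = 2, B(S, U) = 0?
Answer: 163/64398 ≈ 0.0025311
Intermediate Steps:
F(l) = 6 (F(l) = 4 + 2 = 6)
q(a, O) = 394 (q(a, O) = 2*197 = 394)
P = 394
1/(P + s(-163)) = 1/(394 - 176/(-163)) = 1/(394 - 176*(-1/163)) = 1/(394 + 176/163) = 1/(64398/163) = 163/64398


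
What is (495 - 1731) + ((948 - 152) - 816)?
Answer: -1256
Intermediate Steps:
(495 - 1731) + ((948 - 152) - 816) = -1236 + (796 - 816) = -1236 - 20 = -1256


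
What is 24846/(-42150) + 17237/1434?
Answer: 115151731/10073850 ≈ 11.431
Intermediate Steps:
24846/(-42150) + 17237/1434 = 24846*(-1/42150) + 17237*(1/1434) = -4141/7025 + 17237/1434 = 115151731/10073850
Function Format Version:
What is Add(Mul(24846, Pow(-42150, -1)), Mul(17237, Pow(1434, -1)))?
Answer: Rational(115151731, 10073850) ≈ 11.431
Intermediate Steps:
Add(Mul(24846, Pow(-42150, -1)), Mul(17237, Pow(1434, -1))) = Add(Mul(24846, Rational(-1, 42150)), Mul(17237, Rational(1, 1434))) = Add(Rational(-4141, 7025), Rational(17237, 1434)) = Rational(115151731, 10073850)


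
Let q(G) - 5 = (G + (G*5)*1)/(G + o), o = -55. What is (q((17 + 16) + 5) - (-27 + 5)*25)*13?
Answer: 119691/17 ≈ 7040.6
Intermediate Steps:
q(G) = 5 + 6*G/(-55 + G) (q(G) = 5 + (G + (G*5)*1)/(G - 55) = 5 + (G + (5*G)*1)/(-55 + G) = 5 + (G + 5*G)/(-55 + G) = 5 + (6*G)/(-55 + G) = 5 + 6*G/(-55 + G))
(q((17 + 16) + 5) - (-27 + 5)*25)*13 = (11*(-25 + ((17 + 16) + 5))/(-55 + ((17 + 16) + 5)) - (-27 + 5)*25)*13 = (11*(-25 + (33 + 5))/(-55 + (33 + 5)) - (-22)*25)*13 = (11*(-25 + 38)/(-55 + 38) - 1*(-550))*13 = (11*13/(-17) + 550)*13 = (11*(-1/17)*13 + 550)*13 = (-143/17 + 550)*13 = (9207/17)*13 = 119691/17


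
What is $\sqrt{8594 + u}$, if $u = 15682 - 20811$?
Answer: $3 \sqrt{385} \approx 58.864$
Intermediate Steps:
$u = -5129$ ($u = 15682 - 20811 = -5129$)
$\sqrt{8594 + u} = \sqrt{8594 - 5129} = \sqrt{3465} = 3 \sqrt{385}$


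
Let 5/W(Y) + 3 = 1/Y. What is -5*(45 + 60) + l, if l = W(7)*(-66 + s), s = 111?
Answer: -2415/4 ≈ -603.75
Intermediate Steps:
W(Y) = 5/(-3 + 1/Y)
l = -315/4 (l = (-5*7/(-1 + 3*7))*(-66 + 111) = -5*7/(-1 + 21)*45 = -5*7/20*45 = -5*7*1/20*45 = -7/4*45 = -315/4 ≈ -78.750)
-5*(45 + 60) + l = -5*(45 + 60) - 315/4 = -5*105 - 315/4 = -525 - 315/4 = -2415/4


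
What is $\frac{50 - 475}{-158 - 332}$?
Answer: $\frac{85}{98} \approx 0.86735$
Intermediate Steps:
$\frac{50 - 475}{-158 - 332} = - \frac{425}{-158 - 332} = - \frac{425}{-490} = \left(-425\right) \left(- \frac{1}{490}\right) = \frac{85}{98}$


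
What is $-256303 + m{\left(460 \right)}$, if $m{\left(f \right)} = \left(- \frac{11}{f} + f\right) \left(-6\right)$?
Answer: $- \frac{59584457}{230} \approx -2.5906 \cdot 10^{5}$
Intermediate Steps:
$m{\left(f \right)} = - 6 f + \frac{66}{f}$ ($m{\left(f \right)} = \left(f - \frac{11}{f}\right) \left(-6\right) = - 6 f + \frac{66}{f}$)
$-256303 + m{\left(460 \right)} = -256303 + \left(\left(-6\right) 460 + \frac{66}{460}\right) = -256303 + \left(-2760 + 66 \cdot \frac{1}{460}\right) = -256303 + \left(-2760 + \frac{33}{230}\right) = -256303 - \frac{634767}{230} = - \frac{59584457}{230}$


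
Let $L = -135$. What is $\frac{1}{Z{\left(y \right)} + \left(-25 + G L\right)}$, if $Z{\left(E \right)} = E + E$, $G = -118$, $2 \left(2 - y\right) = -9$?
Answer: $\frac{1}{15918} \approx 6.2822 \cdot 10^{-5}$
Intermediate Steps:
$y = \frac{13}{2}$ ($y = 2 - - \frac{9}{2} = 2 + \frac{9}{2} = \frac{13}{2} \approx 6.5$)
$Z{\left(E \right)} = 2 E$
$\frac{1}{Z{\left(y \right)} + \left(-25 + G L\right)} = \frac{1}{2 \cdot \frac{13}{2} - -15905} = \frac{1}{13 + \left(-25 + 15930\right)} = \frac{1}{13 + 15905} = \frac{1}{15918}$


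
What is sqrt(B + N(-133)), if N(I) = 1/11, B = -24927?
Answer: 2*I*sqrt(754039)/11 ≈ 157.88*I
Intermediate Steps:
N(I) = 1/11
sqrt(B + N(-133)) = sqrt(-24927 + 1/11) = sqrt(-274196/11) = 2*I*sqrt(754039)/11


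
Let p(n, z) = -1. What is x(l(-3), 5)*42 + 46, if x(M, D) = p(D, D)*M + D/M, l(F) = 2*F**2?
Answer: -2095/3 ≈ -698.33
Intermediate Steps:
x(M, D) = -M + D/M
x(l(-3), 5)*42 + 46 = (-2*(-3)**2 + 5/((2*(-3)**2)))*42 + 46 = (-2*9 + 5/((2*9)))*42 + 46 = (-1*18 + 5/18)*42 + 46 = (-18 + 5*(1/18))*42 + 46 = (-18 + 5/18)*42 + 46 = -319/18*42 + 46 = -2233/3 + 46 = -2095/3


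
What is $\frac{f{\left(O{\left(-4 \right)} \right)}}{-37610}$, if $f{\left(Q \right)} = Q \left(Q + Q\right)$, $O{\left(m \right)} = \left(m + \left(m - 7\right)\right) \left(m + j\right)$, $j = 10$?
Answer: $- \frac{1620}{3761} \approx -0.43074$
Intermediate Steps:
$O{\left(m \right)} = \left(-7 + 2 m\right) \left(10 + m\right)$ ($O{\left(m \right)} = \left(m + \left(m - 7\right)\right) \left(m + 10\right) = \left(m + \left(m - 7\right)\right) \left(10 + m\right) = \left(m + \left(-7 + m\right)\right) \left(10 + m\right) = \left(-7 + 2 m\right) \left(10 + m\right)$)
$f{\left(Q \right)} = 2 Q^{2}$ ($f{\left(Q \right)} = Q 2 Q = 2 Q^{2}$)
$\frac{f{\left(O{\left(-4 \right)} \right)}}{-37610} = \frac{2 \left(-70 + 2 \left(-4\right)^{2} + 13 \left(-4\right)\right)^{2}}{-37610} = 2 \left(-70 + 2 \cdot 16 - 52\right)^{2} \left(- \frac{1}{37610}\right) = 2 \left(-70 + 32 - 52\right)^{2} \left(- \frac{1}{37610}\right) = 2 \left(-90\right)^{2} \left(- \frac{1}{37610}\right) = 2 \cdot 8100 \left(- \frac{1}{37610}\right) = 16200 \left(- \frac{1}{37610}\right) = - \frac{1620}{3761}$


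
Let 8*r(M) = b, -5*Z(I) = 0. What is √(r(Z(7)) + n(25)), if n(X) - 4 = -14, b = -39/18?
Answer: I*√1479/12 ≈ 3.2048*I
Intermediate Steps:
b = -13/6 (b = -39*1/18 = -13/6 ≈ -2.1667)
Z(I) = 0 (Z(I) = -⅕*0 = 0)
r(M) = -13/48 (r(M) = (⅛)*(-13/6) = -13/48)
n(X) = -10 (n(X) = 4 - 14 = -10)
√(r(Z(7)) + n(25)) = √(-13/48 - 10) = √(-493/48) = I*√1479/12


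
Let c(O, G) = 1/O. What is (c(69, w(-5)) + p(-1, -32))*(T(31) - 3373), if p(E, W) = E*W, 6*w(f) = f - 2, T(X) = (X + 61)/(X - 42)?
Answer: -82163755/759 ≈ -1.0825e+5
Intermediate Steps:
T(X) = (61 + X)/(-42 + X)
w(f) = -⅓ + f/6 (w(f) = (f - 2)/6 = (-2 + f)/6 = -⅓ + f/6)
(c(69, w(-5)) + p(-1, -32))*(T(31) - 3373) = (1/69 - 1*(-32))*((61 + 31)/(-42 + 31) - 3373) = (1/69 + 32)*(92/(-11) - 3373) = 2209*(-1/11*92 - 3373)/69 = 2209*(-92/11 - 3373)/69 = (2209/69)*(-37195/11) = -82163755/759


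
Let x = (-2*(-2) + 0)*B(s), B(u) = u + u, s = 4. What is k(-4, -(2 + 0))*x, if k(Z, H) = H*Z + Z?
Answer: 128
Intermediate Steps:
B(u) = 2*u
x = 32 (x = (-2*(-2) + 0)*(2*4) = (4 + 0)*8 = 4*8 = 32)
k(Z, H) = Z + H*Z
k(-4, -(2 + 0))*x = -4*(1 - (2 + 0))*32 = -4*(1 - 1*2)*32 = -4*(1 - 2)*32 = -4*(-1)*32 = 4*32 = 128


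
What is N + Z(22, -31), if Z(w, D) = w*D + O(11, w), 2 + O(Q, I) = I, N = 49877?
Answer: 49215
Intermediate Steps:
O(Q, I) = -2 + I
Z(w, D) = -2 + w + D*w (Z(w, D) = w*D + (-2 + w) = D*w + (-2 + w) = -2 + w + D*w)
N + Z(22, -31) = 49877 + (-2 + 22 - 31*22) = 49877 + (-2 + 22 - 682) = 49877 - 662 = 49215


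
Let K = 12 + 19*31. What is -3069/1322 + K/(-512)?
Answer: -1182925/338432 ≈ -3.4953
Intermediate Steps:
K = 601 (K = 12 + 589 = 601)
-3069/1322 + K/(-512) = -3069/1322 + 601/(-512) = -3069*1/1322 + 601*(-1/512) = -3069/1322 - 601/512 = -1182925/338432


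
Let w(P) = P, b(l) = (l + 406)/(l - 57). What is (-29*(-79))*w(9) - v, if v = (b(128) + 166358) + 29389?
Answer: -12434622/71 ≈ -1.7514e+5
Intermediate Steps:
b(l) = (406 + l)/(-57 + l)
v = 13898571/71 (v = ((406 + 128)/(-57 + 128) + 166358) + 29389 = (534/71 + 166358) + 29389 = 11811952/71 + 29389 = 13898571/71 ≈ 1.9575e+5)
(-29*(-79))*w(9) - v = -29*(-79)*9 - 1*13898571/71 = 2291*9 - 13898571/71 = 20619 - 13898571/71 = -12434622/71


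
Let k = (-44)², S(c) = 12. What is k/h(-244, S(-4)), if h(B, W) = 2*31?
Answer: 968/31 ≈ 31.226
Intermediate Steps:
k = 1936
h(B, W) = 62
k/h(-244, S(-4)) = 1936/62 = 1936*(1/62) = 968/31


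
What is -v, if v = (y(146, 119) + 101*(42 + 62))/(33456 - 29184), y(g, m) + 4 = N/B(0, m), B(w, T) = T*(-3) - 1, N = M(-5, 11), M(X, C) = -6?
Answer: -626501/254896 ≈ -2.4579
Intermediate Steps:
N = -6
B(w, T) = -1 - 3*T (B(w, T) = -3*T - 1 = -1 - 3*T)
y(g, m) = -4 - 6/(-1 - 3*m)
v = 626501/254896 (v = (2*(1 - 6*119)/(1 + 3*119) + 101*(42 + 62))/(33456 - 29184) = (2*(1 - 714)/(1 + 357) + 101*104)/4272 = (2*(-713)/358 + 10504)*(1/4272) = (2*(1/358)*(-713) + 10504)*(1/4272) = (-713/179 + 10504)*(1/4272) = (1879503/179)*(1/4272) = 626501/254896 ≈ 2.4579)
-v = -1*626501/254896 = -626501/254896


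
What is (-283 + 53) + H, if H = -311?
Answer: -541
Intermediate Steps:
(-283 + 53) + H = (-283 + 53) - 311 = -230 - 311 = -541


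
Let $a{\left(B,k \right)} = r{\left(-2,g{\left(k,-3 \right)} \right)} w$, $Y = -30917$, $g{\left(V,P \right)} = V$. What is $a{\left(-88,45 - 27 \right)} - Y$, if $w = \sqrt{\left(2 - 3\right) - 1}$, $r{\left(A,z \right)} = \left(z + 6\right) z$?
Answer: $30917 + 432 i \sqrt{2} \approx 30917.0 + 610.94 i$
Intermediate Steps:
$r{\left(A,z \right)} = z \left(6 + z\right)$ ($r{\left(A,z \right)} = \left(6 + z\right) z = z \left(6 + z\right)$)
$w = i \sqrt{2}$ ($w = \sqrt{\left(2 - 3\right) - 1} = \sqrt{-1 - 1} = \sqrt{-2} = i \sqrt{2} \approx 1.4142 i$)
$a{\left(B,k \right)} = i k \sqrt{2} \left(6 + k\right)$ ($a{\left(B,k \right)} = k \left(6 + k\right) i \sqrt{2} = i k \sqrt{2} \left(6 + k\right)$)
$a{\left(-88,45 - 27 \right)} - Y = i \left(45 - 27\right) \sqrt{2} \left(6 + \left(45 - 27\right)\right) - -30917 = i 18 \sqrt{2} \left(6 + 18\right) + 30917 = i 18 \sqrt{2} \cdot 24 + 30917 = 432 i \sqrt{2} + 30917 = 30917 + 432 i \sqrt{2}$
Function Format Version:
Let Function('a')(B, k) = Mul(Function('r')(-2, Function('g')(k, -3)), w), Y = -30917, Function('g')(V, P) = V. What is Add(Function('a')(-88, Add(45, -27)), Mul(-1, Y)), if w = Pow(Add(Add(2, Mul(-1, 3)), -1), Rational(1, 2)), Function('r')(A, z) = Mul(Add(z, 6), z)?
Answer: Add(30917, Mul(432, I, Pow(2, Rational(1, 2)))) ≈ Add(30917., Mul(610.94, I))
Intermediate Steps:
Function('r')(A, z) = Mul(z, Add(6, z)) (Function('r')(A, z) = Mul(Add(6, z), z) = Mul(z, Add(6, z)))
w = Mul(I, Pow(2, Rational(1, 2))) (w = Pow(Add(Add(2, -3), -1), Rational(1, 2)) = Pow(Add(-1, -1), Rational(1, 2)) = Pow(-2, Rational(1, 2)) = Mul(I, Pow(2, Rational(1, 2))) ≈ Mul(1.4142, I))
Function('a')(B, k) = Mul(I, k, Pow(2, Rational(1, 2)), Add(6, k)) (Function('a')(B, k) = Mul(Mul(k, Add(6, k)), Mul(I, Pow(2, Rational(1, 2)))) = Mul(I, k, Pow(2, Rational(1, 2)), Add(6, k)))
Add(Function('a')(-88, Add(45, -27)), Mul(-1, Y)) = Add(Mul(I, Add(45, -27), Pow(2, Rational(1, 2)), Add(6, Add(45, -27))), Mul(-1, -30917)) = Add(Mul(I, 18, Pow(2, Rational(1, 2)), Add(6, 18)), 30917) = Add(Mul(I, 18, Pow(2, Rational(1, 2)), 24), 30917) = Add(Mul(432, I, Pow(2, Rational(1, 2))), 30917) = Add(30917, Mul(432, I, Pow(2, Rational(1, 2))))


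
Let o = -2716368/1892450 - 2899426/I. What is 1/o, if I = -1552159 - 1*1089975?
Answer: -1250026622075/422497378903 ≈ -2.9587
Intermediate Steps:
I = -2642134 (I = -1552159 - 1089975 = -2642134)
o = -422497378903/1250026622075 (o = -2716368/1892450 - 2899426/(-2642134) = -2716368*1/1892450 - 2899426*(-1/2642134) = -1358184/946225 + 1449713/1321067 = -422497378903/1250026622075 ≈ -0.33799)
1/o = 1/(-422497378903/1250026622075) = -1250026622075/422497378903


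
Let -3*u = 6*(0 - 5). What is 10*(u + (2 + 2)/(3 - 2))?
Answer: 140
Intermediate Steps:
u = 10 (u = -2*(0 - 5) = -2*(-5) = -1/3*(-30) = 10)
10*(u + (2 + 2)/(3 - 2)) = 10*(10 + (2 + 2)/(3 - 2)) = 10*(10 + 4/1) = 10*(10 + 4*1) = 10*(10 + 4) = 10*14 = 140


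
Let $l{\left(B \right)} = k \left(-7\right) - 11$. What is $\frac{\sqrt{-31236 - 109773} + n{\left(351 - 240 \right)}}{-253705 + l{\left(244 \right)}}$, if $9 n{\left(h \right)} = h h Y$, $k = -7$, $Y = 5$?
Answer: $- \frac{6845}{253667} - \frac{i \sqrt{141009}}{253667} \approx -0.026984 - 0.0014803 i$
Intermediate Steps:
$l{\left(B \right)} = 38$ ($l{\left(B \right)} = \left(-7\right) \left(-7\right) - 11 = 49 - 11 = 38$)
$n{\left(h \right)} = \frac{5 h^{2}}{9}$ ($n{\left(h \right)} = \frac{h h 5}{9} = \frac{h^{2} \cdot 5}{9} = \frac{5 h^{2}}{9}$)
$\frac{\sqrt{-31236 - 109773} + n{\left(351 - 240 \right)}}{-253705 + l{\left(244 \right)}} = \frac{\sqrt{-31236 - 109773} + \frac{5 \left(351 - 240\right)^{2}}{9}}{-253705 + 38} = \frac{\sqrt{-141009} + \frac{5 \left(351 - 240\right)^{2}}{9}}{-253667} = \left(i \sqrt{141009} + \frac{5 \cdot 111^{2}}{9}\right) \left(- \frac{1}{253667}\right) = \left(i \sqrt{141009} + \frac{5}{9} \cdot 12321\right) \left(- \frac{1}{253667}\right) = \left(i \sqrt{141009} + 6845\right) \left(- \frac{1}{253667}\right) = \left(6845 + i \sqrt{141009}\right) \left(- \frac{1}{253667}\right) = - \frac{6845}{253667} - \frac{i \sqrt{141009}}{253667}$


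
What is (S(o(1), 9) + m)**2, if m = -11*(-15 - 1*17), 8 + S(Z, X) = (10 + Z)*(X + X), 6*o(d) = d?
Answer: 277729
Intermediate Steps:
o(d) = d/6
S(Z, X) = -8 + 2*X*(10 + Z) (S(Z, X) = -8 + (10 + Z)*(X + X) = -8 + (10 + Z)*(2*X) = -8 + 2*X*(10 + Z))
m = 352 (m = -11*(-15 - 17) = -11*(-32) = 352)
(S(o(1), 9) + m)**2 = ((-8 + 20*9 + 2*9*((1/6)*1)) + 352)**2 = ((-8 + 180 + 2*9*(1/6)) + 352)**2 = ((-8 + 180 + 3) + 352)**2 = (175 + 352)**2 = 527**2 = 277729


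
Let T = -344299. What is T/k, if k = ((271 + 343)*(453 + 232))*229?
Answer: -344299/96315110 ≈ -0.0035747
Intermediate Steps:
k = 96315110 (k = (614*685)*229 = 420590*229 = 96315110)
T/k = -344299/96315110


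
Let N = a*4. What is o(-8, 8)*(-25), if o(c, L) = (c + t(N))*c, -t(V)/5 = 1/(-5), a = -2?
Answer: -1400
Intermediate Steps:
N = -8 (N = -2*4 = -8)
t(V) = 1 (t(V) = -5/(-5) = -5*(-1/5) = 1)
o(c, L) = c*(1 + c) (o(c, L) = (c + 1)*c = (1 + c)*c = c*(1 + c))
o(-8, 8)*(-25) = -8*(1 - 8)*(-25) = -8*(-7)*(-25) = 56*(-25) = -1400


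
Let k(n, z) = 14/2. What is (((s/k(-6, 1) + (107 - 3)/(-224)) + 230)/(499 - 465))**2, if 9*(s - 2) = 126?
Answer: 42133081/906304 ≈ 46.489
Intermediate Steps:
k(n, z) = 7 (k(n, z) = 14*(1/2) = 7)
s = 16 (s = 2 + (1/9)*126 = 2 + 14 = 16)
(((s/k(-6, 1) + (107 - 3)/(-224)) + 230)/(499 - 465))**2 = (((16/7 + (107 - 3)/(-224)) + 230)/(499 - 465))**2 = (((16*(1/7) + 104*(-1/224)) + 230)/34)**2 = (((16/7 - 13/28) + 230)*(1/34))**2 = ((51/28 + 230)*(1/34))**2 = ((6491/28)*(1/34))**2 = (6491/952)**2 = 42133081/906304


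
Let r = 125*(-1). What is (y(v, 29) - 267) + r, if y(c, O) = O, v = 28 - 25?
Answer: -363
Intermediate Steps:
v = 3
r = -125
(y(v, 29) - 267) + r = (29 - 267) - 125 = -238 - 125 = -363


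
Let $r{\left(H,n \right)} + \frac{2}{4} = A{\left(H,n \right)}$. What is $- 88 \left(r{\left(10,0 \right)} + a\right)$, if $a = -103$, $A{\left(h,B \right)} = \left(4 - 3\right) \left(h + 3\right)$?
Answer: $7964$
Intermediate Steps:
$A{\left(h,B \right)} = 3 + h$ ($A{\left(h,B \right)} = 1 \left(3 + h\right) = 3 + h$)
$r{\left(H,n \right)} = \frac{5}{2} + H$ ($r{\left(H,n \right)} = - \frac{1}{2} + \left(3 + H\right) = \frac{5}{2} + H$)
$- 88 \left(r{\left(10,0 \right)} + a\right) = - 88 \left(\left(\frac{5}{2} + 10\right) - 103\right) = - 88 \left(\frac{25}{2} - 103\right) = \left(-88\right) \left(- \frac{181}{2}\right) = 7964$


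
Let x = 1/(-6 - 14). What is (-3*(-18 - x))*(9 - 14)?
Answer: -1077/4 ≈ -269.25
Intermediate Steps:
x = -1/20 (x = 1/(-20) = -1/20 ≈ -0.050000)
(-3*(-18 - x))*(9 - 14) = (-3*(-18 - 1*(-1/20)))*(9 - 14) = -3*(-18 + 1/20)*(-5) = -3*(-359/20)*(-5) = (1077/20)*(-5) = -1077/4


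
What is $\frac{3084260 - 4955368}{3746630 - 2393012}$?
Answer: $- \frac{935554}{676809} \approx -1.3823$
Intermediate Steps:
$\frac{3084260 - 4955368}{3746630 - 2393012} = - \frac{1871108}{1353618} = \left(-1871108\right) \frac{1}{1353618} = - \frac{935554}{676809}$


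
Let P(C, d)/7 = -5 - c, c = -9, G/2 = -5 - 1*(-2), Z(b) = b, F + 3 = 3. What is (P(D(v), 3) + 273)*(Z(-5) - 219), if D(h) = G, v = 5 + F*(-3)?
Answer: -67424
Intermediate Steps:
F = 0 (F = -3 + 3 = 0)
v = 5 (v = 5 + 0*(-3) = 5 + 0 = 5)
G = -6 (G = 2*(-5 - 1*(-2)) = 2*(-5 + 2) = 2*(-3) = -6)
D(h) = -6
P(C, d) = 28 (P(C, d) = 7*(-5 - 1*(-9)) = 7*(-5 + 9) = 7*4 = 28)
(P(D(v), 3) + 273)*(Z(-5) - 219) = (28 + 273)*(-5 - 219) = 301*(-224) = -67424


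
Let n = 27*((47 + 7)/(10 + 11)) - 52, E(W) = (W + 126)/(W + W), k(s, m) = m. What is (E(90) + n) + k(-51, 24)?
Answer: 1492/35 ≈ 42.629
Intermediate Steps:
E(W) = (126 + W)/(2*W) (E(W) = (126 + W)/((2*W)) = (126 + W)*(1/(2*W)) = (126 + W)/(2*W))
n = 122/7 (n = 27*(54/21) - 52 = 27*(54*(1/21)) - 52 = 27*(18/7) - 52 = 486/7 - 52 = 122/7 ≈ 17.429)
(E(90) + n) + k(-51, 24) = ((½)*(126 + 90)/90 + 122/7) + 24 = ((½)*(1/90)*216 + 122/7) + 24 = (6/5 + 122/7) + 24 = 652/35 + 24 = 1492/35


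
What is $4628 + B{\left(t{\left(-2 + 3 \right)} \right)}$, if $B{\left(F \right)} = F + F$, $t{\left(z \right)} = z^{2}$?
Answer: $4630$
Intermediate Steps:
$B{\left(F \right)} = 2 F$
$4628 + B{\left(t{\left(-2 + 3 \right)} \right)} = 4628 + 2 \left(-2 + 3\right)^{2} = 4628 + 2 \cdot 1^{2} = 4628 + 2 \cdot 1 = 4628 + 2 = 4630$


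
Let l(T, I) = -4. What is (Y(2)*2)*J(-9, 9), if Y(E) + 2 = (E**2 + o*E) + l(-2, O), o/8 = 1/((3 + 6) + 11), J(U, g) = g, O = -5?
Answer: -108/5 ≈ -21.600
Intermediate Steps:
o = 2/5 (o = 8/((3 + 6) + 11) = 8/(9 + 11) = 8/20 = 8*(1/20) = 2/5 ≈ 0.40000)
Y(E) = -6 + E**2 + 2*E/5 (Y(E) = -2 + ((E**2 + 2*E/5) - 4) = -2 + (-4 + E**2 + 2*E/5) = -6 + E**2 + 2*E/5)
(Y(2)*2)*J(-9, 9) = ((-6 + 2**2 + (2/5)*2)*2)*9 = ((-6 + 4 + 4/5)*2)*9 = -6/5*2*9 = -12/5*9 = -108/5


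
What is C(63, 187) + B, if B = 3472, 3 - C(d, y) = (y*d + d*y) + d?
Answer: -20150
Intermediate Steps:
C(d, y) = 3 - d - 2*d*y (C(d, y) = 3 - ((y*d + d*y) + d) = 3 - ((d*y + d*y) + d) = 3 - (2*d*y + d) = 3 - (d + 2*d*y) = 3 + (-d - 2*d*y) = 3 - d - 2*d*y)
C(63, 187) + B = (3 - 1*63 - 2*63*187) + 3472 = (3 - 63 - 23562) + 3472 = -23622 + 3472 = -20150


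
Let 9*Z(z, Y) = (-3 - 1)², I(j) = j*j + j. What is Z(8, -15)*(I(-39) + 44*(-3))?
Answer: 2400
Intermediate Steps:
I(j) = j + j² (I(j) = j² + j = j + j²)
Z(z, Y) = 16/9 (Z(z, Y) = (-3 - 1)²/9 = (⅑)*(-4)² = (⅑)*16 = 16/9)
Z(8, -15)*(I(-39) + 44*(-3)) = 16*(-39*(1 - 39) + 44*(-3))/9 = 16*(-39*(-38) - 132)/9 = 16*(1482 - 132)/9 = (16/9)*1350 = 2400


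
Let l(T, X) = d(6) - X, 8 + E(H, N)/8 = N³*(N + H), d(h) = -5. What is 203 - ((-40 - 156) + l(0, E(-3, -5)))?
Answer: 8340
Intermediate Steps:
E(H, N) = -64 + 8*N³*(H + N) (E(H, N) = -64 + 8*(N³*(N + H)) = -64 + 8*(N³*(H + N)) = -64 + 8*N³*(H + N))
l(T, X) = -5 - X
203 - ((-40 - 156) + l(0, E(-3, -5))) = 203 - ((-40 - 156) + (-5 - (-64 + 8*(-5)⁴ + 8*(-3)*(-5)³))) = 203 - (-196 + (-5 - (-64 + 8*625 + 8*(-3)*(-125)))) = 203 - (-196 + (-5 - (-64 + 5000 + 3000))) = 203 - (-196 + (-5 - 1*7936)) = 203 - (-196 + (-5 - 7936)) = 203 - (-196 - 7941) = 203 - 1*(-8137) = 203 + 8137 = 8340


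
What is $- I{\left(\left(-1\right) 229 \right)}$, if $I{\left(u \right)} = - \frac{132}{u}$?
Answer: $- \frac{132}{229} \approx -0.57642$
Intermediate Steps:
$- I{\left(\left(-1\right) 229 \right)} = - \frac{-132}{\left(-1\right) 229} = - \frac{-132}{-229} = - \frac{\left(-132\right) \left(-1\right)}{229} = \left(-1\right) \frac{132}{229} = - \frac{132}{229}$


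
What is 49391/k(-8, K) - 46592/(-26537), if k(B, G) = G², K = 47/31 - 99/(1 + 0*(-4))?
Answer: 240724684545/34621246844 ≈ 6.9531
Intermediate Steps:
K = -3022/31 (K = 47*(1/31) - 99/(1 + 0) = 47/31 - 99/1 = 47/31 - 99*1 = 47/31 - 99 = -3022/31 ≈ -97.484)
49391/k(-8, K) - 46592/(-26537) = 49391/((-3022/31)²) - 46592/(-26537) = 49391/(9132484/961) - 46592*(-1/26537) = 49391*(961/9132484) + 6656/3791 = 47464751/9132484 + 6656/3791 = 240724684545/34621246844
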